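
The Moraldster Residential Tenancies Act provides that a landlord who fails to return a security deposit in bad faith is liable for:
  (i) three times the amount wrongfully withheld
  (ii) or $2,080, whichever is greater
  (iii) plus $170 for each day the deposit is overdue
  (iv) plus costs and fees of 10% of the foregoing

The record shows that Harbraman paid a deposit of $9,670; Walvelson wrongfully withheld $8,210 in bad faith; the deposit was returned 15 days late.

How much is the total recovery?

$29,898

Trebled: 3 × $8,210 = $24,630
Minimum $2,080: $24,630 meets the minimum, no increase.
Late-return penalty: 15 × $170 = $2,550
Damages plus late penalty: $24,630 + $2,550 = $27,180
Costs and fees: 10% of $27,180 = $2,718
Total recovery: $27,180 + $2,718 = $29,898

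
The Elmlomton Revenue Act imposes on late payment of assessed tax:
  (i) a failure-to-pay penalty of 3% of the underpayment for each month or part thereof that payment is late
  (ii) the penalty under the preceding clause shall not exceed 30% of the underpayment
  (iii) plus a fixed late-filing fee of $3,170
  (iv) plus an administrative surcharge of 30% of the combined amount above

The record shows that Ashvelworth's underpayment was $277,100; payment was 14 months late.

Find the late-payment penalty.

$112,190

Accrued rate: 3% × 14 = 42%, capped at 30% → 30%
Failure-to-pay penalty: 30% of $277,100 = $83,130
Penalty before surcharge: $83,130 + $3,170 = $86,300
Administrative surcharge: 30% of $86,300 = $25,890
Total penalty: $86,300 + $25,890 = $112,190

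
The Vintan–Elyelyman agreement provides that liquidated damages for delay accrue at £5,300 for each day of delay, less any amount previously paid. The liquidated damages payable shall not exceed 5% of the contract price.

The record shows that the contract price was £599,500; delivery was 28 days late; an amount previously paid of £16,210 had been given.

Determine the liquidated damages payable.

Per-day damages: 28 × £5,300 = £148,400
Less amount previously paid: £148,400 − £16,210 = £132,190
Cap: 5% of £599,500 = £29,975
Cap at £29,975: £132,190 exceeds the cap → £29,975

£29,975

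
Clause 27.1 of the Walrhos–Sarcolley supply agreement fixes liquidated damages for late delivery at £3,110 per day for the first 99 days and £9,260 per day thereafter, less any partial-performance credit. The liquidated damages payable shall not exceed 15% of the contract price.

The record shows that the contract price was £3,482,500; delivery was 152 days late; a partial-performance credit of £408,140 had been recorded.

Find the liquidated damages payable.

First 99 days: 99 × £3,110 = £307,890
Remaining days: (152 − 99) × £9,260 = £490,780
Accrued per-day damages: £307,890 + £490,780 = £798,670
Less partial-performance credit: £798,670 − £408,140 = £390,530
Cap: 15% of £3,482,500 = £522,375
Cap at £522,375: £390,530 is within the cap, no reduction.

£390,530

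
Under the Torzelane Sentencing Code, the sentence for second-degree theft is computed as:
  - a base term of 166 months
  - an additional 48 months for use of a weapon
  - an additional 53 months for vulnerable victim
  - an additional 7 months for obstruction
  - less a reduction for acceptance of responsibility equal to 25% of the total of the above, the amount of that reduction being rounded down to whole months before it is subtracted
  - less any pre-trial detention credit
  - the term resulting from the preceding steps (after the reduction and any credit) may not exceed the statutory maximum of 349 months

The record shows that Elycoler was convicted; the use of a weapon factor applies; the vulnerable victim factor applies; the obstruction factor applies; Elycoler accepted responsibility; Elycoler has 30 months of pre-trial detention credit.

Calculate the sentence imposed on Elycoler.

Use of a weapon enhancement: +48 months
Vulnerable victim enhancement: +53 months
Obstruction enhancement: +7 months
Adjusted term: 166 months + 48 months + 53 months + 7 months = 274 months
Acceptance of responsibility reduction: 25% of 274 months = 68 months (rounded down)
After reduction: 274 − 68 = 206 months
Less pre-trial detention credit: 206 months − 30 months = 176 months
Cap at 349 months: 176 months is within the cap, no reduction.

176 months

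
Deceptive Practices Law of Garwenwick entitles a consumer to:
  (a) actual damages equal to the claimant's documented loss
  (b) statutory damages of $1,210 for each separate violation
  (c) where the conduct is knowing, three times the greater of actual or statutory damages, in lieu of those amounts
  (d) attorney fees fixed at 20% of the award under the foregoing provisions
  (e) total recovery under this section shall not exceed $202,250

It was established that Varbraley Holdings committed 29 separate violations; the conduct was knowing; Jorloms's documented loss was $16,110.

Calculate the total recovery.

$126,324

Statutory damages: 29 × $1,210 = $35,090
Greater of actual damages ($16,110) or statutory damages ($35,090): $35,090
Trebled: 3 × $35,090 = $105,270
Attorney fees: 20% of $105,270 = $21,054
Total before cap: $105,270 + $21,054 = $126,324
Cap at $202,250: $126,324 is within the cap, no reduction.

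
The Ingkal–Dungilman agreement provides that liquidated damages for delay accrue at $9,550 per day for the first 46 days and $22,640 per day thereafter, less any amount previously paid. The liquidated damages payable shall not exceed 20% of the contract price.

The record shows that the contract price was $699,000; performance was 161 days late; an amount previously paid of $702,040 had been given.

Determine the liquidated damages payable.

First 46 days: 46 × $9,550 = $439,300
Remaining days: (161 − 46) × $22,640 = $2,603,600
Accrued per-day damages: $439,300 + $2,603,600 = $3,042,900
Less amount previously paid: $3,042,900 − $702,040 = $2,340,860
Cap: 20% of $699,000 = $139,800
Cap at $139,800: $2,340,860 exceeds the cap → $139,800

$139,800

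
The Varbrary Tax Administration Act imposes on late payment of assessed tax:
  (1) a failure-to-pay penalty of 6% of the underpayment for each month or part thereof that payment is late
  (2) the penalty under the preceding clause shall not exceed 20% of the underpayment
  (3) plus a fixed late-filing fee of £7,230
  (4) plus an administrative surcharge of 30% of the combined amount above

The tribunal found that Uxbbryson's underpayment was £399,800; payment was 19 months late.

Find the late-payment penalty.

Accrued rate: 6% × 19 = 114%, capped at 20% → 20%
Failure-to-pay penalty: 20% of £399,800 = £79,960
Penalty before surcharge: £79,960 + £7,230 = £87,190
Administrative surcharge: 30% of £87,190 = £26,157
Total penalty: £87,190 + £26,157 = £113,347

£113,347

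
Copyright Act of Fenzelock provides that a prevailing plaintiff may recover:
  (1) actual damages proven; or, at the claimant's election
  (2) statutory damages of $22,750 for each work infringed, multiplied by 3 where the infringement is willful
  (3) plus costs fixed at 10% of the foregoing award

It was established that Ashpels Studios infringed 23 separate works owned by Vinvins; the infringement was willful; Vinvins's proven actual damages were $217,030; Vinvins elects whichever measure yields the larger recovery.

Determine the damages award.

Award: $1,726,725

Statutory damages: 23 × $22,750 = $523,250
Trebled: 3 × $523,250 = $1,569,750
Greater of actual damages ($217,030) or enhanced statutory damages ($1,569,750): $1,569,750
Costs: 10% of $1,569,750 = $156,975
Award plus costs: $1,569,750 + $156,975 = $1,726,725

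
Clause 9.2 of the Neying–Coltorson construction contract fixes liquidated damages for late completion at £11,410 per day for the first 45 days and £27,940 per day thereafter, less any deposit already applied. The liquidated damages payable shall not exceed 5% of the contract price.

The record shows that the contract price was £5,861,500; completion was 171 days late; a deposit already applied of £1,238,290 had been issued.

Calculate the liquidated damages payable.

First 45 days: 45 × £11,410 = £513,450
Remaining days: (171 − 45) × £27,940 = £3,520,440
Accrued per-day damages: £513,450 + £3,520,440 = £4,033,890
Less deposit already applied: £4,033,890 − £1,238,290 = £2,795,600
Cap: 5% of £5,861,500 = £293,075
Cap at £293,075: £2,795,600 exceeds the cap → £293,075

£293,075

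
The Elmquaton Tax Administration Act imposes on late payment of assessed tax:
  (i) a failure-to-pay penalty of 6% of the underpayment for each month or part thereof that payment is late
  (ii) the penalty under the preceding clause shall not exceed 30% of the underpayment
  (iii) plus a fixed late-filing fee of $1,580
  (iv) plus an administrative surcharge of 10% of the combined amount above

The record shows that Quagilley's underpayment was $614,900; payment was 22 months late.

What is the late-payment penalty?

$204,655

Accrued rate: 6% × 22 = 132%, capped at 30% → 30%
Failure-to-pay penalty: 30% of $614,900 = $184,470
Penalty before surcharge: $184,470 + $1,580 = $186,050
Administrative surcharge: 10% of $186,050 = $18,605
Total penalty: $186,050 + $18,605 = $204,655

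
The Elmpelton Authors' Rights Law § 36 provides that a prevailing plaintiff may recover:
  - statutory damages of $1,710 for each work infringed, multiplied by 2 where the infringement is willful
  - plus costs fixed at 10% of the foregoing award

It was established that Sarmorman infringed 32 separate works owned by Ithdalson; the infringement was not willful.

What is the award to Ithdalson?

Statutory damages: 32 × $1,710 = $54,720
Infringement not willful: no ×2 enhancement.
Costs: 10% of $54,720 = $5,472
Award plus costs: $54,720 + $5,472 = $60,192

$60,192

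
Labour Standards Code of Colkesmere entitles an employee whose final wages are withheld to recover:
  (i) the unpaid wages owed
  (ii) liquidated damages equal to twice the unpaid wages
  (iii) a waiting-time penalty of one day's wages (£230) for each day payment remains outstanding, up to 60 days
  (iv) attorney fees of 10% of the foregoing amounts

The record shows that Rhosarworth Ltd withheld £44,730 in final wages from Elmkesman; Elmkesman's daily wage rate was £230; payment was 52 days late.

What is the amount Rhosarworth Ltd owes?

£160,765

Doubled: 2 × £44,730 = £89,460
Penalty days: min(52, 60) = 52
Waiting-time penalty: 52 × £230 = £11,960
Subtotal: £44,730 + £89,460 + £11,960 = £146,150
Attorney fees: 10% of £146,150 = £14,615
Total award: £146,150 + £14,615 = £160,765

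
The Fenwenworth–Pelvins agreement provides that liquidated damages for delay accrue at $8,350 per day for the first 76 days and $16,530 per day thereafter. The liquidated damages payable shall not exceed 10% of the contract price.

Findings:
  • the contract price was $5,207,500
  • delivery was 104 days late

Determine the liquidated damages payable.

$520,750

First 76 days: 76 × $8,350 = $634,600
Remaining days: (104 − 76) × $16,530 = $462,840
Accrued per-day damages: $634,600 + $462,840 = $1,097,440
Cap: 10% of $5,207,500 = $520,750
Cap at $520,750: $1,097,440 exceeds the cap → $520,750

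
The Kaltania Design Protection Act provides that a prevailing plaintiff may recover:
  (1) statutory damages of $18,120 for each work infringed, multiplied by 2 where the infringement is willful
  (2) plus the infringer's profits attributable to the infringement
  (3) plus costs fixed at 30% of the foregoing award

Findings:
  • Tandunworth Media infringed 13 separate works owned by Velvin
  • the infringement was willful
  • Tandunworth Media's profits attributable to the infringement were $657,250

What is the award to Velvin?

Statutory damages: 13 × $18,120 = $235,560
Doubled: 2 × $235,560 = $471,120
Combined award: $471,120 + $657,250 = $1,128,370
Costs: 30% of $1,128,370 = $338,511
Award plus costs: $1,128,370 + $338,511 = $1,466,881

$1,466,881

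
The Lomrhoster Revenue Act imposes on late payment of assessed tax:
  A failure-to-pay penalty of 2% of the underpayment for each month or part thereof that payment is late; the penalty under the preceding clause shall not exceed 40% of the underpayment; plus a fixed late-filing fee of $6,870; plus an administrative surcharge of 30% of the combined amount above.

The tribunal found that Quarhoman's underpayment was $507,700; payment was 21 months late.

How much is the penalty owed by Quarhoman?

Penalty: $272,935

Accrued rate: 2% × 21 = 42%, capped at 40% → 40%
Failure-to-pay penalty: 40% of $507,700 = $203,080
Penalty before surcharge: $203,080 + $6,870 = $209,950
Administrative surcharge: 30% of $209,950 = $62,985
Total penalty: $209,950 + $62,985 = $272,935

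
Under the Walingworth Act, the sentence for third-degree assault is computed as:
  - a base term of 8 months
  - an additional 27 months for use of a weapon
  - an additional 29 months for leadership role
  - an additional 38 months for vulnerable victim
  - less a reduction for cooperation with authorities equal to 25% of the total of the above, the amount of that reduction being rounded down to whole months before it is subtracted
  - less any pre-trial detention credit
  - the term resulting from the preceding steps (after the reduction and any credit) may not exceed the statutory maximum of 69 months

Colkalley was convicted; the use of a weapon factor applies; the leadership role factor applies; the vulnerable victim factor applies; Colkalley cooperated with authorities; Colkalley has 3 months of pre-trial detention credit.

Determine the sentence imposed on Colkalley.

Use of a weapon enhancement: +27 months
Leadership role enhancement: +29 months
Vulnerable victim enhancement: +38 months
Adjusted term: 8 months + 27 months + 29 months + 38 months = 102 months
Cooperation with authorities reduction: 25% of 102 months = 25 months (rounded down)
After reduction: 102 − 25 = 77 months
Less pre-trial detention credit: 77 months − 3 months = 74 months
Cap at 69 months: 74 months exceeds the cap → 69 months

69 months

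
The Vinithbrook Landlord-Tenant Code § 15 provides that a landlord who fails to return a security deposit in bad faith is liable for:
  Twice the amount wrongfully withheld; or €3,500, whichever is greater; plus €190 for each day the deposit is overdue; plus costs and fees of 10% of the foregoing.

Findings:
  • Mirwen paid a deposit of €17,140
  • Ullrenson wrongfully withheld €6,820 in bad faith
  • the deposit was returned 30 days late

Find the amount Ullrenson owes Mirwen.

Doubled: 2 × €6,820 = €13,640
Minimum €3,500: €13,640 meets the minimum, no increase.
Late-return penalty: 30 × €190 = €5,700
Damages plus late penalty: €13,640 + €5,700 = €19,340
Costs and fees: 10% of €19,340 = €1,934
Total recovery: €19,340 + €1,934 = €21,274

Recovery: €21,274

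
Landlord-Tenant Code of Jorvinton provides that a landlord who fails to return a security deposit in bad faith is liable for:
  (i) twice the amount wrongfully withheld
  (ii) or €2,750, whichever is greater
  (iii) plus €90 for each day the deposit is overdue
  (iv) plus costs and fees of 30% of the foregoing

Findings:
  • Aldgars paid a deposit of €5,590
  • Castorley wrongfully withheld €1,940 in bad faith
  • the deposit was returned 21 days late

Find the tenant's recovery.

€7,501

Doubled: 2 × €1,940 = €3,880
Minimum €2,750: €3,880 meets the minimum, no increase.
Late-return penalty: 21 × €90 = €1,890
Damages plus late penalty: €3,880 + €1,890 = €5,770
Costs and fees: 30% of €5,770 = €1,731
Total recovery: €5,770 + €1,731 = €7,501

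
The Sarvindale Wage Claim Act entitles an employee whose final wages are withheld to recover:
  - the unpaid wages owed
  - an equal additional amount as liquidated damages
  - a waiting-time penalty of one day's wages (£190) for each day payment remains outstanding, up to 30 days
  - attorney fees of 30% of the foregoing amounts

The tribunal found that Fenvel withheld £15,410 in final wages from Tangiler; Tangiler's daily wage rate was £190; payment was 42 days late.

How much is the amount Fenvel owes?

£47,476

Liquidated damages (equal amount): £15,410
Penalty days: min(42, 30) = 30
Waiting-time penalty: 30 × £190 = £5,700
Subtotal: £15,410 + £15,410 + £5,700 = £36,520
Attorney fees: 30% of £36,520 = £10,956
Total award: £36,520 + £10,956 = £47,476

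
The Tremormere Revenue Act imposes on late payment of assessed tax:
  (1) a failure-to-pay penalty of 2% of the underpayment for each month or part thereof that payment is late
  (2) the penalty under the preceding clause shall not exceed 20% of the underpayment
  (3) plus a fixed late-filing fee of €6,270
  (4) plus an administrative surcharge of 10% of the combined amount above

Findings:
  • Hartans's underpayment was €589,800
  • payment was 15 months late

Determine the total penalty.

Accrued rate: 2% × 15 = 30%, capped at 20% → 20%
Failure-to-pay penalty: 20% of €589,800 = €117,960
Penalty before surcharge: €117,960 + €6,270 = €124,230
Administrative surcharge: 10% of €124,230 = €12,423
Total penalty: €124,230 + €12,423 = €136,653

€136,653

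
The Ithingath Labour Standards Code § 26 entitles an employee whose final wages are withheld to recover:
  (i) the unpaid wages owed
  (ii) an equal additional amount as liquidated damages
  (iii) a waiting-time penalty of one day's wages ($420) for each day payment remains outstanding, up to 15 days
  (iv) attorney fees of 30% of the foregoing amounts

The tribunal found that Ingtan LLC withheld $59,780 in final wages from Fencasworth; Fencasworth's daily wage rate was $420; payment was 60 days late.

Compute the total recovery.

Liquidated damages (equal amount): $59,780
Penalty days: min(60, 15) = 15
Waiting-time penalty: 15 × $420 = $6,300
Subtotal: $59,780 + $59,780 + $6,300 = $125,860
Attorney fees: 30% of $125,860 = $37,758
Total award: $125,860 + $37,758 = $163,618

$163,618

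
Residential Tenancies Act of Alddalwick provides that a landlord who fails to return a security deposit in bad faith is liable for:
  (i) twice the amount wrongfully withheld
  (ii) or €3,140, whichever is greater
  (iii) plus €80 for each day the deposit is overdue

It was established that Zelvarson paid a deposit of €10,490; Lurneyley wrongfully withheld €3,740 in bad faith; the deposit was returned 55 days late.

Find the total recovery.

Doubled: 2 × €3,740 = €7,480
Minimum €3,140: €7,480 meets the minimum, no increase.
Late-return penalty: 55 × €80 = €4,400
Damages plus late penalty: €7,480 + €4,400 = €11,880

Recovery: €11,880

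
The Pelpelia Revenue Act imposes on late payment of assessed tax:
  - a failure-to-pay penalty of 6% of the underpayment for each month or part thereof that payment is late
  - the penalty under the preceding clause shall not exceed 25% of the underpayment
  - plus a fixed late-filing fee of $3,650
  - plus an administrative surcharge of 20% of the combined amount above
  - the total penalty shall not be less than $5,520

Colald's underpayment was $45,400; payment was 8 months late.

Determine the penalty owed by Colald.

Accrued rate: 6% × 8 = 48%, capped at 25% → 25%
Failure-to-pay penalty: 25% of $45,400 = $11,350
Penalty before surcharge: $11,350 + $3,650 = $15,000
Administrative surcharge: 20% of $15,000 = $3,000
Total penalty: $15,000 + $3,000 = $18,000
Minimum $5,520: $18,000 meets the minimum, no increase.

$18,000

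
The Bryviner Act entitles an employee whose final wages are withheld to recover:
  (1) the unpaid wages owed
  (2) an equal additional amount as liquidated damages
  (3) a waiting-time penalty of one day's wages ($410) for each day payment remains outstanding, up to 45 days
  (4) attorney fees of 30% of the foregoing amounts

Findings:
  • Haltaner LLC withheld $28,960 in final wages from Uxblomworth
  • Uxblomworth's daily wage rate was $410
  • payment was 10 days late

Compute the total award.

$80,626

Liquidated damages (equal amount): $28,960
Penalty days: min(10, 45) = 10
Waiting-time penalty: 10 × $410 = $4,100
Subtotal: $28,960 + $28,960 + $4,100 = $62,020
Attorney fees: 30% of $62,020 = $18,606
Total award: $62,020 + $18,606 = $80,626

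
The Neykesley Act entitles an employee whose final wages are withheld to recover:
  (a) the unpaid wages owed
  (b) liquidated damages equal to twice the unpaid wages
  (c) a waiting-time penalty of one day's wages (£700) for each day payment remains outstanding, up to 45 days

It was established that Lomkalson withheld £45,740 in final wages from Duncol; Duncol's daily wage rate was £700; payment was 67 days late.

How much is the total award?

£168,720

Doubled: 2 × £45,740 = £91,480
Penalty days: min(67, 45) = 45
Waiting-time penalty: 45 × £700 = £31,500
Total award: £45,740 + £91,480 + £31,500 = £168,720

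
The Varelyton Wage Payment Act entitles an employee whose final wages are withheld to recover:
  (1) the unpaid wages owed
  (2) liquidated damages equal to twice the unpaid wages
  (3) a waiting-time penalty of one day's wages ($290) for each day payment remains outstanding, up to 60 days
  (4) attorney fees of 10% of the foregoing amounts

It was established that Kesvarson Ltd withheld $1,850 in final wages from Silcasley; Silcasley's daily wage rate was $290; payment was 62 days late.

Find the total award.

Doubled: 2 × $1,850 = $3,700
Penalty days: min(62, 60) = 60
Waiting-time penalty: 60 × $290 = $17,400
Subtotal: $1,850 + $3,700 + $17,400 = $22,950
Attorney fees: 10% of $22,950 = $2,295
Total award: $22,950 + $2,295 = $25,245

$25,245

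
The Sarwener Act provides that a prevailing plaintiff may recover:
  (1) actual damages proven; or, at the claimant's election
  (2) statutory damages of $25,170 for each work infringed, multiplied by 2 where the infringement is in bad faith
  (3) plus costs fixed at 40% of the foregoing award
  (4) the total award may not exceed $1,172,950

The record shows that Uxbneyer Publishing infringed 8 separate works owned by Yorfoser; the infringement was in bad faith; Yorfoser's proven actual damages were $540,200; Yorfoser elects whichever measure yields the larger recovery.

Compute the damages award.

$756,280

Statutory damages: 8 × $25,170 = $201,360
Doubled: 2 × $201,360 = $402,720
Greater of actual damages ($540,200) or enhanced statutory damages ($402,720): $540,200
Costs: 40% of $540,200 = $216,080
Award plus costs: $540,200 + $216,080 = $756,280
Cap at $1,172,950: $756,280 is within the cap, no reduction.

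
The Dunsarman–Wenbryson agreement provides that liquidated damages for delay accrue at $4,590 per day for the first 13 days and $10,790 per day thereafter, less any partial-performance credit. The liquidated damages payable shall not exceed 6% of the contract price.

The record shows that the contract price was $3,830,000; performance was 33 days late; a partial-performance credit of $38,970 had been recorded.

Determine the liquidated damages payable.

$229,800

First 13 days: 13 × $4,590 = $59,670
Remaining days: (33 − 13) × $10,790 = $215,800
Accrued per-day damages: $59,670 + $215,800 = $275,470
Less partial-performance credit: $275,470 − $38,970 = $236,500
Cap: 6% of $3,830,000 = $229,800
Cap at $229,800: $236,500 exceeds the cap → $229,800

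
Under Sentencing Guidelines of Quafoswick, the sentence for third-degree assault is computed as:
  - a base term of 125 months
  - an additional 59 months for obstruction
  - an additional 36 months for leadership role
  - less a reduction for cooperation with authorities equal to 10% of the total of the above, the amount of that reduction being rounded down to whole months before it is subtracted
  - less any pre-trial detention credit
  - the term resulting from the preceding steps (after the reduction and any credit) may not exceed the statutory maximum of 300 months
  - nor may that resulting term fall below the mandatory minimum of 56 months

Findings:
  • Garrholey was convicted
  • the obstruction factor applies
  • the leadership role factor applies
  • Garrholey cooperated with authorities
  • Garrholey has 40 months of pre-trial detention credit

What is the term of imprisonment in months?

Sentence: 158 months

Obstruction enhancement: +59 months
Leadership role enhancement: +36 months
Adjusted term: 125 months + 59 months + 36 months = 220 months
Cooperation with authorities reduction: 10% of 220 months = 22 months (rounded down)
After reduction: 220 − 22 = 198 months
Less pre-trial detention credit: 198 months − 40 months = 158 months
Cap at 300 months: 158 months is within the cap, no reduction.
Minimum 56 months: 158 months meets the minimum, no increase.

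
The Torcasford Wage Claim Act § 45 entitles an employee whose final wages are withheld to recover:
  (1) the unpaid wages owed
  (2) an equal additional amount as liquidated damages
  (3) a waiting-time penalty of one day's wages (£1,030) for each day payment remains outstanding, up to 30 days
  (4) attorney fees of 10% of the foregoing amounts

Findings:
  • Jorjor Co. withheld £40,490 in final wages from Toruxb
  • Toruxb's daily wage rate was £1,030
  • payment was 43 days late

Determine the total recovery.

Liquidated damages (equal amount): £40,490
Penalty days: min(43, 30) = 30
Waiting-time penalty: 30 × £1,030 = £30,900
Subtotal: £40,490 + £40,490 + £30,900 = £111,880
Attorney fees: 10% of £111,880 = £11,188
Total award: £111,880 + £11,188 = £123,068

£123,068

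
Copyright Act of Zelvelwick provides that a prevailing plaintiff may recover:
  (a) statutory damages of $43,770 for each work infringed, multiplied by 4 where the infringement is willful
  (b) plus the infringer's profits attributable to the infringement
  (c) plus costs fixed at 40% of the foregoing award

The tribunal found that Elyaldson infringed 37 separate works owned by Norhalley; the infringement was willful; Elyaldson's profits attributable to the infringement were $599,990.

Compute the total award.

Statutory damages: 37 × $43,770 = $1,619,490
Multiplied by 4: 4 × $1,619,490 = $6,477,960
Combined award: $6,477,960 + $599,990 = $7,077,950
Costs: 40% of $7,077,950 = $2,831,180
Award plus costs: $7,077,950 + $2,831,180 = $9,909,130

$9,909,130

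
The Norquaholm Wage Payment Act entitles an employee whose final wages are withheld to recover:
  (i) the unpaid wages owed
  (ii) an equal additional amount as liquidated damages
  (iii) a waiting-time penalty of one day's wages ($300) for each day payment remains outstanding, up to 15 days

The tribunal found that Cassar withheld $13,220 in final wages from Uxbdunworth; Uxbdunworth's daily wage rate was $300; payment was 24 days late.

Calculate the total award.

Liquidated damages (equal amount): $13,220
Penalty days: min(24, 15) = 15
Waiting-time penalty: 15 × $300 = $4,500
Total award: $13,220 + $13,220 + $4,500 = $30,940

$30,940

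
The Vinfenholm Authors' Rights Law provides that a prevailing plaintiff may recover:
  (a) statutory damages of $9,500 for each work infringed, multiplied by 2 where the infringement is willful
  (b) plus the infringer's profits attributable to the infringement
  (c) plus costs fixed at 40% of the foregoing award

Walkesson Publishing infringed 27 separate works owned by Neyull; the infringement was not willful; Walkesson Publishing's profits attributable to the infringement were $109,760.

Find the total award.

Statutory damages: 27 × $9,500 = $256,500
Infringement not willful: no ×2 enhancement.
Combined award: $256,500 + $109,760 = $366,260
Costs: 40% of $366,260 = $146,504
Award plus costs: $366,260 + $146,504 = $512,764

$512,764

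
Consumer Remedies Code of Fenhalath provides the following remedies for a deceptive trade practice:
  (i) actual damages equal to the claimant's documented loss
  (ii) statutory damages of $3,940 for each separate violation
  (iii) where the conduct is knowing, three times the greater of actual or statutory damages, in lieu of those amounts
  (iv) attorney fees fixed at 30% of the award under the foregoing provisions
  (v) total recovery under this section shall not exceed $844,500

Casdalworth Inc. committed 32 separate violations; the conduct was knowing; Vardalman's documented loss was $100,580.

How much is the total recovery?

Total recovery: $491,712

Statutory damages: 32 × $3,940 = $126,080
Greater of actual damages ($100,580) or statutory damages ($126,080): $126,080
Trebled: 3 × $126,080 = $378,240
Attorney fees: 30% of $378,240 = $113,472
Total before cap: $378,240 + $113,472 = $491,712
Cap at $844,500: $491,712 is within the cap, no reduction.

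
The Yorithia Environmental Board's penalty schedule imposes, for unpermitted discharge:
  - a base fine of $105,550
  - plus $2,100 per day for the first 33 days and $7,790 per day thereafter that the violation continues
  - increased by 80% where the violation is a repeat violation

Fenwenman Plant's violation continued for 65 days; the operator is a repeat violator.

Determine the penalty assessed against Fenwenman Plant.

First 33 days: 33 × $2,100 = $69,300
Remaining days: (65 − 33) × $7,790 = $249,280
Per-day component: $69,300 + $249,280 = $318,580
Base plus per-day: $105,550 + $318,580 = $424,130
Enhancement: 80% of $424,130 = $339,304
Enhanced fine: $424,130 + $339,304 = $763,434

Civil penalty: $763,434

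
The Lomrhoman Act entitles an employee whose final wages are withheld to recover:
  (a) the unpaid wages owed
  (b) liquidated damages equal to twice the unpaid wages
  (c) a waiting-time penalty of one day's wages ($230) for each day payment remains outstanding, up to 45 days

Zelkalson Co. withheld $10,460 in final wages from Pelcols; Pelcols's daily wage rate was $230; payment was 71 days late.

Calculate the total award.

Doubled: 2 × $10,460 = $20,920
Penalty days: min(71, 45) = 45
Waiting-time penalty: 45 × $230 = $10,350
Total award: $10,460 + $20,920 + $10,350 = $41,730

$41,730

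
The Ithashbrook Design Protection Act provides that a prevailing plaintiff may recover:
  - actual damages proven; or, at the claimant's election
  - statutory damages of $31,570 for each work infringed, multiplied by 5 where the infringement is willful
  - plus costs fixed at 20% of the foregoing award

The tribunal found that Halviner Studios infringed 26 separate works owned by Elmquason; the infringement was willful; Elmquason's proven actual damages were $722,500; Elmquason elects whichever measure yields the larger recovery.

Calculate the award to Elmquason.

Statutory damages: 26 × $31,570 = $820,820
Multiplied by 5: 5 × $820,820 = $4,104,100
Greater of actual damages ($722,500) or enhanced statutory damages ($4,104,100): $4,104,100
Costs: 20% of $4,104,100 = $820,820
Award plus costs: $4,104,100 + $820,820 = $4,924,920

$4,924,920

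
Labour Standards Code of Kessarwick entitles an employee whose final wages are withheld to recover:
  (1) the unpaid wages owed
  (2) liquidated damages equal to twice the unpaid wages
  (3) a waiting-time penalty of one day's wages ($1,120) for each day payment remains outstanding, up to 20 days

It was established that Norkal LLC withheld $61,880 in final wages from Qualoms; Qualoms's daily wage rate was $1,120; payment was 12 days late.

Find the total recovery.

Doubled: 2 × $61,880 = $123,760
Penalty days: min(12, 20) = 12
Waiting-time penalty: 12 × $1,120 = $13,440
Total award: $61,880 + $123,760 + $13,440 = $199,080

$199,080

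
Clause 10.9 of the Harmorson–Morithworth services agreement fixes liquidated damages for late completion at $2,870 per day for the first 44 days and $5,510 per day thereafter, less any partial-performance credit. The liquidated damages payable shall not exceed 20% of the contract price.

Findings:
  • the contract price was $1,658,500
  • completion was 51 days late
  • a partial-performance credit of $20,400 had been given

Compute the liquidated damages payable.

First 44 days: 44 × $2,870 = $126,280
Remaining days: (51 − 44) × $5,510 = $38,570
Accrued per-day damages: $126,280 + $38,570 = $164,850
Less partial-performance credit: $164,850 − $20,400 = $144,450
Cap: 20% of $1,658,500 = $331,700
Cap at $331,700: $144,450 is within the cap, no reduction.

$144,450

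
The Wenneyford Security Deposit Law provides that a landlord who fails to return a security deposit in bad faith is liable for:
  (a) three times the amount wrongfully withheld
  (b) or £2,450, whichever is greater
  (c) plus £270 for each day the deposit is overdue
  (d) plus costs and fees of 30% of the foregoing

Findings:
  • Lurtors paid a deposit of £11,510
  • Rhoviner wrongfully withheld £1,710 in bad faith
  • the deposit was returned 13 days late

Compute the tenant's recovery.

£11,232

Trebled: 3 × £1,710 = £5,130
Minimum £2,450: £5,130 meets the minimum, no increase.
Late-return penalty: 13 × £270 = £3,510
Damages plus late penalty: £5,130 + £3,510 = £8,640
Costs and fees: 30% of £8,640 = £2,592
Total recovery: £8,640 + £2,592 = £11,232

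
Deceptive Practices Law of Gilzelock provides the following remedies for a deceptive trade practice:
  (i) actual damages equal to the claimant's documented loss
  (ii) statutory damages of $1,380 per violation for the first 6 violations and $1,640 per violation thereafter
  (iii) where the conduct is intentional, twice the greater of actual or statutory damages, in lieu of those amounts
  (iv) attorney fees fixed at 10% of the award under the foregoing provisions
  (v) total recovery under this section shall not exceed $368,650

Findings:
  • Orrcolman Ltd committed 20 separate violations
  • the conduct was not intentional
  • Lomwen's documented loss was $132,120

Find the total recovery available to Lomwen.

First 6 violations: 6 × $1,380 = $8,280
Remaining violations: (20 − 6) × $1,640 = $22,960
Statutory damages: $8,280 + $22,960 = $31,240
Conduct not intentional: the in-lieu enhancement does not apply.
Actual plus statutory damages: $132,120 + $31,240 = $163,360
Attorney fees: 10% of $163,360 = $16,336
Total before cap: $163,360 + $16,336 = $179,696
Cap at $368,650: $179,696 is within the cap, no reduction.

$179,696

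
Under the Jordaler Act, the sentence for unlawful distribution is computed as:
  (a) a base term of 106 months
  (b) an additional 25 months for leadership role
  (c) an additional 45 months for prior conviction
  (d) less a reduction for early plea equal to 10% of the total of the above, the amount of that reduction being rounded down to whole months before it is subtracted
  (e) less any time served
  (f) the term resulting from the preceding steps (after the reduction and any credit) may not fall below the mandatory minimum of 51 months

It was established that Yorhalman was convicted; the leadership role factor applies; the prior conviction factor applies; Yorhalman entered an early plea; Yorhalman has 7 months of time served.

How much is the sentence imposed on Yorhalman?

152 months

Leadership role enhancement: +25 months
Prior conviction enhancement: +45 months
Adjusted term: 106 months + 25 months + 45 months = 176 months
Early plea reduction: 10% of 176 months = 17 months (rounded down)
After reduction: 176 − 17 = 159 months
Less time served: 159 months − 7 months = 152 months
Minimum 51 months: 152 months meets the minimum, no increase.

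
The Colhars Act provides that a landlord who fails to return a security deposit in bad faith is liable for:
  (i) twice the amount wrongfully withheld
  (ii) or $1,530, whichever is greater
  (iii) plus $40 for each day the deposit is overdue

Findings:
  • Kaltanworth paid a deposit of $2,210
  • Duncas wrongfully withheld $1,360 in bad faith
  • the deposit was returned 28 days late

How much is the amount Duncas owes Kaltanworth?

Doubled: 2 × $1,360 = $2,720
Minimum $1,530: $2,720 meets the minimum, no increase.
Late-return penalty: 28 × $40 = $1,120
Damages plus late penalty: $2,720 + $1,120 = $3,840

Recovery: $3,840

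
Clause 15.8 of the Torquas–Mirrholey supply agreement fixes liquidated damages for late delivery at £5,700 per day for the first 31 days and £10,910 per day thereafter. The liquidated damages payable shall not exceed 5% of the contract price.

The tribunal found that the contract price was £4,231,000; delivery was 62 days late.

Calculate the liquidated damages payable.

First 31 days: 31 × £5,700 = £176,700
Remaining days: (62 − 31) × £10,910 = £338,210
Accrued per-day damages: £176,700 + £338,210 = £514,910
Cap: 5% of £4,231,000 = £211,550
Cap at £211,550: £514,910 exceeds the cap → £211,550

£211,550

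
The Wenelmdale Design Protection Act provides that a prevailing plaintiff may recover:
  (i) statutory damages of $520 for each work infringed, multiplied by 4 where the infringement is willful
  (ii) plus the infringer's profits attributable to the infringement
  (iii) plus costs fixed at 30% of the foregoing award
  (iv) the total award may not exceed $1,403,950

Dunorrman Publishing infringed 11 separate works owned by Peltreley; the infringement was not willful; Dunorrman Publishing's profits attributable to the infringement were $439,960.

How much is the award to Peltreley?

Award: $579,384

Statutory damages: 11 × $520 = $5,720
Infringement not willful: no ×4 enhancement.
Combined award: $5,720 + $439,960 = $445,680
Costs: 30% of $445,680 = $133,704
Award plus costs: $445,680 + $133,704 = $579,384
Cap at $1,403,950: $579,384 is within the cap, no reduction.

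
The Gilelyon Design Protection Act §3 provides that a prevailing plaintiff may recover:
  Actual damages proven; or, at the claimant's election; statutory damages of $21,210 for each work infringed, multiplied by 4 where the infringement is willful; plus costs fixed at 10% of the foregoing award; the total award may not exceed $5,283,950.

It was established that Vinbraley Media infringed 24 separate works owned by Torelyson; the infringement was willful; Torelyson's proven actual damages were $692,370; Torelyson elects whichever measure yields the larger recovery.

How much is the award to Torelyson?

Statutory damages: 24 × $21,210 = $509,040
Multiplied by 4: 4 × $509,040 = $2,036,160
Greater of actual damages ($692,370) or enhanced statutory damages ($2,036,160): $2,036,160
Costs: 10% of $2,036,160 = $203,616
Award plus costs: $2,036,160 + $203,616 = $2,239,776
Cap at $5,283,950: $2,239,776 is within the cap, no reduction.

$2,239,776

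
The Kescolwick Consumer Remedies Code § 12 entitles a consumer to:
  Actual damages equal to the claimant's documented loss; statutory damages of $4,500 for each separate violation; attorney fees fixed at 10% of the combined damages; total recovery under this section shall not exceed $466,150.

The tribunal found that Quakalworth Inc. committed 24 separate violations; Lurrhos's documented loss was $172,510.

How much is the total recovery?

$308,561

Statutory damages: 24 × $4,500 = $108,000
Combined damages: $172,510 + $108,000 = $280,510
Attorney fees: 10% of $280,510 = $28,051
Total before cap: $280,510 + $28,051 = $308,561
Cap at $466,150: $308,561 is within the cap, no reduction.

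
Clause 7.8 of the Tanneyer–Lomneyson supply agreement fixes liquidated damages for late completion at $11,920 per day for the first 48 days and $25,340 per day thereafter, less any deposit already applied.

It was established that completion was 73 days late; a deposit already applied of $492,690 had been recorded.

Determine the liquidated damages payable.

$712,970

First 48 days: 48 × $11,920 = $572,160
Remaining days: (73 − 48) × $25,340 = $633,500
Accrued per-day damages: $572,160 + $633,500 = $1,205,660
Less deposit already applied: $1,205,660 − $492,690 = $712,970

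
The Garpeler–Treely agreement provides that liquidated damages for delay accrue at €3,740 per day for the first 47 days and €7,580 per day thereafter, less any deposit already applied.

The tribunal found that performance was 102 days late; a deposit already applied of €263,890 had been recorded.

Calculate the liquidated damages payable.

€328,790

First 47 days: 47 × €3,740 = €175,780
Remaining days: (102 − 47) × €7,580 = €416,900
Accrued per-day damages: €175,780 + €416,900 = €592,680
Less deposit already applied: €592,680 − €263,890 = €328,790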